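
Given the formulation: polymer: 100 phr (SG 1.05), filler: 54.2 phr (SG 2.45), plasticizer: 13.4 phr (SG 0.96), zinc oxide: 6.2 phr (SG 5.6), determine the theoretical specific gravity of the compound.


Sum of weights = 173.8
Volume contributions:
  polymer: 100/1.05 = 95.2381
  filler: 54.2/2.45 = 22.1224
  plasticizer: 13.4/0.96 = 13.9583
  zinc oxide: 6.2/5.6 = 1.1071
Sum of volumes = 132.4260
SG = 173.8 / 132.4260 = 1.312

SG = 1.312


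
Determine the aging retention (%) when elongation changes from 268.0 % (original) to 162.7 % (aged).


Retention = aged / original * 100
= 162.7 / 268.0 * 100
= 60.7%

60.7%


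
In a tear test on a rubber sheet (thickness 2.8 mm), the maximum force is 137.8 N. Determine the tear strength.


Tear strength = force / thickness
= 137.8 / 2.8
= 49.21 N/mm

49.21 N/mm


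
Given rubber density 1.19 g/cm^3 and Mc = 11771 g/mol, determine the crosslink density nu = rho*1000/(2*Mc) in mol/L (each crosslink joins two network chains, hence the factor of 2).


nu = rho * 1000 / (2 * Mc)
nu = 1.19 * 1000 / (2 * 11771)
nu = 1190.0 / 23542
nu = 0.0505 mol/L

0.0505 mol/L


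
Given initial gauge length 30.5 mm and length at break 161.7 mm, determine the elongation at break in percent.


Elongation = (Lf - L0) / L0 * 100
= (161.7 - 30.5) / 30.5 * 100
= 131.2 / 30.5 * 100
= 430.2%

430.2%


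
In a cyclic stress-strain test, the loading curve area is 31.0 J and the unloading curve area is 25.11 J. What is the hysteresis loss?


Hysteresis loss = loading - unloading
= 31.0 - 25.11
= 5.89 J

5.89 J


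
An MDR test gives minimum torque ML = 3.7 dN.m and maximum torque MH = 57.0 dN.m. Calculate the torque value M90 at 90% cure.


M90 = ML + 0.9 * (MH - ML)
M90 = 3.7 + 0.9 * (57.0 - 3.7)
M90 = 3.7 + 0.9 * 53.3
M90 = 51.67 dN.m

51.67 dN.m


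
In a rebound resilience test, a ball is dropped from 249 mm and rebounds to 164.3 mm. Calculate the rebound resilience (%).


Resilience = h_rebound / h_drop * 100
= 164.3 / 249 * 100
= 66.0%

66.0%


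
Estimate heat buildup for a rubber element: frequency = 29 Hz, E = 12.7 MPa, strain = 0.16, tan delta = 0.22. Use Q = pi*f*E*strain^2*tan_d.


Q = pi * f * E * strain^2 * tan_d
= pi * 29 * 12.7 * 0.16^2 * 0.22
= pi * 29 * 12.7 * 0.0256 * 0.22
= 6.5165

Q = 6.5165


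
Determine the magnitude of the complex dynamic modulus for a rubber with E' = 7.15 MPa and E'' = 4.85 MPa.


|E*| = sqrt(E'^2 + E''^2)
= sqrt(7.15^2 + 4.85^2)
= sqrt(51.1225 + 23.5225)
= 8.64 MPa

8.64 MPa


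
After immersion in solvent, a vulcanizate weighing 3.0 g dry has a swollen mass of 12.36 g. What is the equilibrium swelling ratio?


Q = W_swollen / W_dry
Q = 12.36 / 3.0
Q = 4.12

Q = 4.12


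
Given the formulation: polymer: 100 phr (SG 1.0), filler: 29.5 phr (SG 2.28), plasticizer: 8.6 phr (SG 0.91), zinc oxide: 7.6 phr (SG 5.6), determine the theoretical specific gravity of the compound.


Sum of weights = 145.7
Volume contributions:
  polymer: 100/1.0 = 100.0000
  filler: 29.5/2.28 = 12.9386
  plasticizer: 8.6/0.91 = 9.4505
  zinc oxide: 7.6/5.6 = 1.3571
Sum of volumes = 123.7463
SG = 145.7 / 123.7463 = 1.177

SG = 1.177


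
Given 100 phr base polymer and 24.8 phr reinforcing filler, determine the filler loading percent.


Filler % = filler / (rubber + filler) * 100
= 24.8 / (100 + 24.8) * 100
= 24.8 / 124.8 * 100
= 19.87%

19.87%


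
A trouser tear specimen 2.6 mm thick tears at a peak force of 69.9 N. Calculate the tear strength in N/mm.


Tear strength = force / thickness
= 69.9 / 2.6
= 26.88 N/mm

26.88 N/mm


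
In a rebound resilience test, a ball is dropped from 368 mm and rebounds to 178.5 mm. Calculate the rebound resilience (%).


Resilience = h_rebound / h_drop * 100
= 178.5 / 368 * 100
= 48.5%

48.5%


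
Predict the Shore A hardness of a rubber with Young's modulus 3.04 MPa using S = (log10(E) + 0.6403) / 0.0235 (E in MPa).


log10(E) = 0.0235*S - 0.6403  =>  S = (log10(E) + 0.6403) / 0.0235
log10(3.04) = 0.482874
S = (0.482874 + 0.6403) / 0.0235 = 1.123174 / 0.0235
S = 47.8

Shore A = 47.8


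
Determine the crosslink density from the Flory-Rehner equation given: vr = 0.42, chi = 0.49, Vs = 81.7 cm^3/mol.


ln(1 - vr) = ln(1 - 0.42) = -0.5447
Numerator = -((-0.5447) + 0.42 + 0.49 * 0.42^2) = 0.0383
Denominator = 81.7 * (0.42^(1/3) - 0.42/2) = 44.0271
nu = 0.0383 / 44.0271 = 8.6972e-04 mol/cm^3

8.6972e-04 mol/cm^3


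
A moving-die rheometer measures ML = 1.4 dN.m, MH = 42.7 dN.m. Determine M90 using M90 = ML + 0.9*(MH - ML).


M90 = ML + 0.9 * (MH - ML)
M90 = 1.4 + 0.9 * (42.7 - 1.4)
M90 = 1.4 + 0.9 * 41.3
M90 = 38.57 dN.m

38.57 dN.m


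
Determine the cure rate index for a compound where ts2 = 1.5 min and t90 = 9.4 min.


CRI = 100 / (t90 - ts2)
= 100 / (9.4 - 1.5)
= 100 / 7.9
= 12.66 min^-1

12.66 min^-1


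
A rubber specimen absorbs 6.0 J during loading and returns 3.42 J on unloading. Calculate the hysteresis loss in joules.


Hysteresis loss = loading - unloading
= 6.0 - 3.42
= 2.58 J

2.58 J


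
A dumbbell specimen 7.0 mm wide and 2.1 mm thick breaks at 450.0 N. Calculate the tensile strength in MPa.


Area = width * thickness = 7.0 * 2.1 = 14.7 mm^2
TS = force / area = 450.0 / 14.7 = 30.61 MPa

30.61 MPa


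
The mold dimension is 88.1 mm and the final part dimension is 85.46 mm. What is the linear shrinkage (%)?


Shrinkage = (mold - part) / mold * 100
= (88.1 - 85.46) / 88.1 * 100
= 2.64 / 88.1 * 100
= 3.0%

3.0%


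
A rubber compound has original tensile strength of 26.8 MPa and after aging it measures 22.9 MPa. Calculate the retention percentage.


Retention = aged / original * 100
= 22.9 / 26.8 * 100
= 85.4%

85.4%


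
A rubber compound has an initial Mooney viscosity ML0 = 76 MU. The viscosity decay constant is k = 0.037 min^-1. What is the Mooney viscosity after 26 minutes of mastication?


ML = ML0 * exp(-k * t)
ML = 76 * exp(-0.037 * 26)
ML = 76 * 0.3821
ML = 29.04 MU

29.04 MU


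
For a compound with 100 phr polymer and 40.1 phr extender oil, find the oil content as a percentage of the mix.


Oil % = oil / (100 + oil) * 100
= 40.1 / (100 + 40.1) * 100
= 40.1 / 140.1 * 100
= 28.62%

28.62%


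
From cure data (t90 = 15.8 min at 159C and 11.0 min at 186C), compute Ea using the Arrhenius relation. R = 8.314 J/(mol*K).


T1 = 432.15 K, T2 = 459.15 K
1/T1 - 1/T2 = 1.3607e-04
ln(t1/t2) = ln(15.8/11.0) = 0.3621
Ea = 8.314 * 0.3621 / 1.3607e-04 = 22124.9082 J/mol
Ea = 22.12 kJ/mol

22.12 kJ/mol


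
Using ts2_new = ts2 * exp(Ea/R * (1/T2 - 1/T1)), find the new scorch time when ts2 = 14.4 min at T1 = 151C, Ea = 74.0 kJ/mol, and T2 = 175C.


Convert temperatures: T1 = 151 + 273.15 = 424.15 K, T2 = 175 + 273.15 = 448.15 K
ts2_new = 14.4 * exp(74000 / 8.314 * (1/448.15 - 1/424.15))
1/T2 - 1/T1 = -1.2626e-04
ts2_new = 4.68 min

4.68 min


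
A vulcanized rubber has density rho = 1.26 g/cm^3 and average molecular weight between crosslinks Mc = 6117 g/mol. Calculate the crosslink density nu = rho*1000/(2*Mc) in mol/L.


nu = rho * 1000 / (2 * Mc)
nu = 1.26 * 1000 / (2 * 6117)
nu = 1260.0 / 12234
nu = 0.1030 mol/L

0.1030 mol/L


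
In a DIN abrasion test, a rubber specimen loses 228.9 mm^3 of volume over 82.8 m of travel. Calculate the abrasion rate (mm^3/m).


Rate = volume_loss / distance
= 228.9 / 82.8
= 2.764 mm^3/m

2.764 mm^3/m


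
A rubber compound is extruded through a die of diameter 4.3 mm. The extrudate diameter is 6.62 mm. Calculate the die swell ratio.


Die swell ratio = D_extrudate / D_die
= 6.62 / 4.3
= 1.54

Die swell = 1.54


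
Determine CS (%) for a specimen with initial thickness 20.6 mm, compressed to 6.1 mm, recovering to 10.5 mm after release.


CS = (t0 - recovered) / (t0 - ts) * 100
= (20.6 - 10.5) / (20.6 - 6.1) * 100
= 10.1 / 14.5 * 100
= 69.7%

69.7%


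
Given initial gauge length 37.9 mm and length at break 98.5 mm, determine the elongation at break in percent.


Elongation = (Lf - L0) / L0 * 100
= (98.5 - 37.9) / 37.9 * 100
= 60.6 / 37.9 * 100
= 159.9%

159.9%


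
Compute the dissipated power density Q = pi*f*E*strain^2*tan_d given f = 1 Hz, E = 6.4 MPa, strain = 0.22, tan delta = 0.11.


Q = pi * f * E * strain^2 * tan_d
= pi * 1 * 6.4 * 0.22^2 * 0.11
= pi * 1 * 6.4 * 0.0484 * 0.11
= 0.1070

Q = 0.1070


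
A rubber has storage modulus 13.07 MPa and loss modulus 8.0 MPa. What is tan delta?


tan delta = E'' / E'
= 8.0 / 13.07
= 0.6121

tan delta = 0.6121


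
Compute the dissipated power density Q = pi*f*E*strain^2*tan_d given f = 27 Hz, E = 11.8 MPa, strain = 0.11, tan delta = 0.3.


Q = pi * f * E * strain^2 * tan_d
= pi * 27 * 11.8 * 0.11^2 * 0.3
= pi * 27 * 11.8 * 0.0121 * 0.3
= 3.6333

Q = 3.6333


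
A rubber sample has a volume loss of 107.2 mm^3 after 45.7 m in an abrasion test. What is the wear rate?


Rate = volume_loss / distance
= 107.2 / 45.7
= 2.346 mm^3/m

2.346 mm^3/m


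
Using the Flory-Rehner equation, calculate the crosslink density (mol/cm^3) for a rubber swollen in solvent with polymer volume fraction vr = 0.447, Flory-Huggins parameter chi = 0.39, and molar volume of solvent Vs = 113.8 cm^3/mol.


ln(1 - vr) = ln(1 - 0.447) = -0.5924
Numerator = -((-0.5924) + 0.447 + 0.39 * 0.447^2) = 0.0675
Denominator = 113.8 * (0.447^(1/3) - 0.447/2) = 61.5775
nu = 0.0675 / 61.5775 = 0.0011 mol/cm^3

0.0011 mol/cm^3


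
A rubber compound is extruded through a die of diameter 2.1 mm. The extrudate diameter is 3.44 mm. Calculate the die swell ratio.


Die swell ratio = D_extrudate / D_die
= 3.44 / 2.1
= 1.638

Die swell = 1.638


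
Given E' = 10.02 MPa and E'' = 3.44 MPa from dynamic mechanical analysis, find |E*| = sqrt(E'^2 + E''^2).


|E*| = sqrt(E'^2 + E''^2)
= sqrt(10.02^2 + 3.44^2)
= sqrt(100.4004 + 11.8336)
= 10.594 MPa

10.594 MPa


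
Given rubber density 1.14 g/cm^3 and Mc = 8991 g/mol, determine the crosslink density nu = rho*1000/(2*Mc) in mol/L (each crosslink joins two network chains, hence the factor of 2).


nu = rho * 1000 / (2 * Mc)
nu = 1.14 * 1000 / (2 * 8991)
nu = 1140.0 / 17982
nu = 0.0634 mol/L

0.0634 mol/L


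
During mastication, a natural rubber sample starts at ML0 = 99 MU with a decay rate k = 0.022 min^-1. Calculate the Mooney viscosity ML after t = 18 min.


ML = ML0 * exp(-k * t)
ML = 99 * exp(-0.022 * 18)
ML = 99 * 0.6730
ML = 66.63 MU

66.63 MU


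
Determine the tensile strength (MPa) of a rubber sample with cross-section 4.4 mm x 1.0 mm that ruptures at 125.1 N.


Area = width * thickness = 4.4 * 1.0 = 4.4 mm^2
TS = force / area = 125.1 / 4.4 = 28.43 MPa

28.43 MPa


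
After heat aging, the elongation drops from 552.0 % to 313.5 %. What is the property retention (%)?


Retention = aged / original * 100
= 313.5 / 552.0 * 100
= 56.8%

56.8%


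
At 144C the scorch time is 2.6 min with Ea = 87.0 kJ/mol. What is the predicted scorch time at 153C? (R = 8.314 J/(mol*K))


Convert temperatures: T1 = 144 + 273.15 = 417.15 K, T2 = 153 + 273.15 = 426.15 K
ts2_new = 2.6 * exp(87000 / 8.314 * (1/426.15 - 1/417.15))
1/T2 - 1/T1 = -5.0628e-05
ts2_new = 1.53 min

1.53 min


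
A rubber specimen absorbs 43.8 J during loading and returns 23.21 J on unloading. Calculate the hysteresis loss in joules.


Hysteresis loss = loading - unloading
= 43.8 - 23.21
= 20.59 J

20.59 J


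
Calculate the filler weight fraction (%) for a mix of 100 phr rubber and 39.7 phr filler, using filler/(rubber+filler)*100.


Filler % = filler / (rubber + filler) * 100
= 39.7 / (100 + 39.7) * 100
= 39.7 / 139.7 * 100
= 28.42%

28.42%


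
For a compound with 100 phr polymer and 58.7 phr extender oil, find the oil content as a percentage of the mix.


Oil % = oil / (100 + oil) * 100
= 58.7 / (100 + 58.7) * 100
= 58.7 / 158.7 * 100
= 36.99%

36.99%


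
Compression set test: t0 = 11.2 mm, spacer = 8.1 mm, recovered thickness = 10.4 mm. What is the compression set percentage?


CS = (t0 - recovered) / (t0 - ts) * 100
= (11.2 - 10.4) / (11.2 - 8.1) * 100
= 0.8 / 3.1 * 100
= 25.8%

25.8%


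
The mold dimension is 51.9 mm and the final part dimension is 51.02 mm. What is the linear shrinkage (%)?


Shrinkage = (mold - part) / mold * 100
= (51.9 - 51.02) / 51.9 * 100
= 0.88 / 51.9 * 100
= 1.7%

1.7%


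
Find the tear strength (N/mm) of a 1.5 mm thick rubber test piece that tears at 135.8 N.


Tear strength = force / thickness
= 135.8 / 1.5
= 90.53 N/mm

90.53 N/mm


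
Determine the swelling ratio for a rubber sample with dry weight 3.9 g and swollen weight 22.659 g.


Q = W_swollen / W_dry
Q = 22.659 / 3.9
Q = 5.81

Q = 5.81


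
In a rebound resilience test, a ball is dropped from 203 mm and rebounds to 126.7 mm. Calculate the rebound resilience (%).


Resilience = h_rebound / h_drop * 100
= 126.7 / 203 * 100
= 62.4%

62.4%


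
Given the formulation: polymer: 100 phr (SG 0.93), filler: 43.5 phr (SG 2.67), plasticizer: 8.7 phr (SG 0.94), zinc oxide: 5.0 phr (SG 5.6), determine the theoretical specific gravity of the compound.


Sum of weights = 157.2
Volume contributions:
  polymer: 100/0.93 = 107.5269
  filler: 43.5/2.67 = 16.2921
  plasticizer: 8.7/0.94 = 9.2553
  zinc oxide: 5.0/5.6 = 0.8929
Sum of volumes = 133.9672
SG = 157.2 / 133.9672 = 1.173

SG = 1.173


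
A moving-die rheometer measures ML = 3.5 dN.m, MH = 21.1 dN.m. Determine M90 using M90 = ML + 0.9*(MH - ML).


M90 = ML + 0.9 * (MH - ML)
M90 = 3.5 + 0.9 * (21.1 - 3.5)
M90 = 3.5 + 0.9 * 17.6
M90 = 19.34 dN.m

19.34 dN.m


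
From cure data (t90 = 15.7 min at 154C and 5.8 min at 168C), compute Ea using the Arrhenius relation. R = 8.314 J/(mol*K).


T1 = 427.15 K, T2 = 441.15 K
1/T1 - 1/T2 = 7.4295e-05
ln(t1/t2) = ln(15.7/5.8) = 0.9958
Ea = 8.314 * 0.9958 / 7.4295e-05 = 111435.1032 J/mol
Ea = 111.44 kJ/mol

111.44 kJ/mol


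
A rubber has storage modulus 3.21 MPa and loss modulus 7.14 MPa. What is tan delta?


tan delta = E'' / E'
= 7.14 / 3.21
= 2.2243

tan delta = 2.2243


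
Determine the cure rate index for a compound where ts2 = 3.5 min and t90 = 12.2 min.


CRI = 100 / (t90 - ts2)
= 100 / (12.2 - 3.5)
= 100 / 8.7
= 11.49 min^-1

11.49 min^-1


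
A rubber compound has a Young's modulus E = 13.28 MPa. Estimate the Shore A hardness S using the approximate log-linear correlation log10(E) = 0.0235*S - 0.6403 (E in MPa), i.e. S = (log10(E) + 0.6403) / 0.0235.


log10(E) = 0.0235*S - 0.6403  =>  S = (log10(E) + 0.6403) / 0.0235
log10(13.28) = 1.123198
S = (1.123198 + 0.6403) / 0.0235 = 1.763498 / 0.0235
S = 75.0

Shore A = 75.0


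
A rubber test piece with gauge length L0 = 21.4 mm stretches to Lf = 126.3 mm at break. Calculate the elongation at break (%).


Elongation = (Lf - L0) / L0 * 100
= (126.3 - 21.4) / 21.4 * 100
= 104.9 / 21.4 * 100
= 490.2%

490.2%


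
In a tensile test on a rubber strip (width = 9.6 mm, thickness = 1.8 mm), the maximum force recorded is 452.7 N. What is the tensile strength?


Area = width * thickness = 9.6 * 1.8 = 17.28 mm^2
TS = force / area = 452.7 / 17.28 = 26.2 MPa

26.2 MPa


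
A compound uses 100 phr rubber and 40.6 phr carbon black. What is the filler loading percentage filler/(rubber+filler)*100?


Filler % = filler / (rubber + filler) * 100
= 40.6 / (100 + 40.6) * 100
= 40.6 / 140.6 * 100
= 28.88%

28.88%


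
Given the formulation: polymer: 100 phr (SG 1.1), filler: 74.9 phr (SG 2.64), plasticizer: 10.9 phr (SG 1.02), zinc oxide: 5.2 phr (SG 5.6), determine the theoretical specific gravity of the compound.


Sum of weights = 191.0
Volume contributions:
  polymer: 100/1.1 = 90.9091
  filler: 74.9/2.64 = 28.3712
  plasticizer: 10.9/1.02 = 10.6863
  zinc oxide: 5.2/5.6 = 0.9286
Sum of volumes = 130.8951
SG = 191.0 / 130.8951 = 1.459

SG = 1.459


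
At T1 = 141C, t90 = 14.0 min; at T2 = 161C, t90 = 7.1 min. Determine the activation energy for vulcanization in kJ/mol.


T1 = 414.15 K, T2 = 434.15 K
1/T1 - 1/T2 = 1.1123e-04
ln(t1/t2) = ln(14.0/7.1) = 0.6790
Ea = 8.314 * 0.6790 / 1.1123e-04 = 50748.5120 J/mol
Ea = 50.75 kJ/mol

50.75 kJ/mol


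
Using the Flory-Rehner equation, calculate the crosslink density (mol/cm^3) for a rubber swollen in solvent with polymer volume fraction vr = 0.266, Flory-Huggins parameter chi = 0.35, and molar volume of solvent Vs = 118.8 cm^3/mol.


ln(1 - vr) = ln(1 - 0.266) = -0.3092
Numerator = -((-0.3092) + 0.266 + 0.35 * 0.266^2) = 0.0185
Denominator = 118.8 * (0.266^(1/3) - 0.266/2) = 60.6026
nu = 0.0185 / 60.6026 = 3.0496e-04 mol/cm^3

3.0496e-04 mol/cm^3


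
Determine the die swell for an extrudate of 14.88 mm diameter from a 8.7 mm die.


Die swell ratio = D_extrudate / D_die
= 14.88 / 8.7
= 1.71

Die swell = 1.71


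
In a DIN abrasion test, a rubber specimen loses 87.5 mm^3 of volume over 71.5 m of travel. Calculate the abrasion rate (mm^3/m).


Rate = volume_loss / distance
= 87.5 / 71.5
= 1.224 mm^3/m

1.224 mm^3/m


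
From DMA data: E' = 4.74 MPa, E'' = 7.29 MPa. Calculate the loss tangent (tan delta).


tan delta = E'' / E'
= 7.29 / 4.74
= 1.538

tan delta = 1.538


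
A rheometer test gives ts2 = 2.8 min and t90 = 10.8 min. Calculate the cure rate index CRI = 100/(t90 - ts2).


CRI = 100 / (t90 - ts2)
= 100 / (10.8 - 2.8)
= 100 / 8.0
= 12.5 min^-1

12.5 min^-1


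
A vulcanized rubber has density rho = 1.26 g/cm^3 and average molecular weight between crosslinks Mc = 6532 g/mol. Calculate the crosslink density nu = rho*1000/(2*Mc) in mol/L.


nu = rho * 1000 / (2 * Mc)
nu = 1.26 * 1000 / (2 * 6532)
nu = 1260.0 / 13064
nu = 0.0964 mol/L

0.0964 mol/L


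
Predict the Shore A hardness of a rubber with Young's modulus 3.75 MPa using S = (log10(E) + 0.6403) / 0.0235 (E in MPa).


log10(E) = 0.0235*S - 0.6403  =>  S = (log10(E) + 0.6403) / 0.0235
log10(3.75) = 0.574031
S = (0.574031 + 0.6403) / 0.0235 = 1.214331 / 0.0235
S = 51.7

Shore A = 51.7


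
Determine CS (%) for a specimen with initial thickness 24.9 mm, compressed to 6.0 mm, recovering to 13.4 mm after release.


CS = (t0 - recovered) / (t0 - ts) * 100
= (24.9 - 13.4) / (24.9 - 6.0) * 100
= 11.5 / 18.9 * 100
= 60.8%

60.8%


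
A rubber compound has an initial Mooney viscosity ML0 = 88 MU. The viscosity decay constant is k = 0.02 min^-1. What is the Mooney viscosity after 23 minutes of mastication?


ML = ML0 * exp(-k * t)
ML = 88 * exp(-0.02 * 23)
ML = 88 * 0.6313
ML = 55.55 MU

55.55 MU


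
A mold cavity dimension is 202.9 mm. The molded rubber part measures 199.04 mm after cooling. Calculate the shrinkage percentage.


Shrinkage = (mold - part) / mold * 100
= (202.9 - 199.04) / 202.9 * 100
= 3.86 / 202.9 * 100
= 1.9%

1.9%


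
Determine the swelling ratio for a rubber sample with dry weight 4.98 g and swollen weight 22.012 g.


Q = W_swollen / W_dry
Q = 22.012 / 4.98
Q = 4.42

Q = 4.42


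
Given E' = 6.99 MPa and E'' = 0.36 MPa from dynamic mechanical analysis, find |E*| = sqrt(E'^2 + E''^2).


|E*| = sqrt(E'^2 + E''^2)
= sqrt(6.99^2 + 0.36^2)
= sqrt(48.8601 + 0.1296)
= 6.999 MPa

6.999 MPa


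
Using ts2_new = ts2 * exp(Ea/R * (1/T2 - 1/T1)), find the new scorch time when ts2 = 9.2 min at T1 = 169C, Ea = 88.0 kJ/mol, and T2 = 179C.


Convert temperatures: T1 = 169 + 273.15 = 442.15 K, T2 = 179 + 273.15 = 452.15 K
ts2_new = 9.2 * exp(88000 / 8.314 * (1/452.15 - 1/442.15))
1/T2 - 1/T1 = -5.0020e-05
ts2_new = 5.42 min

5.42 min


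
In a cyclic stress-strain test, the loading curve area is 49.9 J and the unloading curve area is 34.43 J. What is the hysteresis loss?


Hysteresis loss = loading - unloading
= 49.9 - 34.43
= 15.47 J

15.47 J


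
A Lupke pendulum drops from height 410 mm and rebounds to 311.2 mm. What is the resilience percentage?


Resilience = h_rebound / h_drop * 100
= 311.2 / 410 * 100
= 75.9%

75.9%


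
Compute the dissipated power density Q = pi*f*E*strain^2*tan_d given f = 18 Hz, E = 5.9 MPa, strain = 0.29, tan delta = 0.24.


Q = pi * f * E * strain^2 * tan_d
= pi * 18 * 5.9 * 0.29^2 * 0.24
= pi * 18 * 5.9 * 0.0841 * 0.24
= 6.7341

Q = 6.7341


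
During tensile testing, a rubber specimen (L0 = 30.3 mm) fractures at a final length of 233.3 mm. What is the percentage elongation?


Elongation = (Lf - L0) / L0 * 100
= (233.3 - 30.3) / 30.3 * 100
= 203.0 / 30.3 * 100
= 670.0%

670.0%


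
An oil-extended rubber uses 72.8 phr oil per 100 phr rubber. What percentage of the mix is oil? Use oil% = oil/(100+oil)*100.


Oil % = oil / (100 + oil) * 100
= 72.8 / (100 + 72.8) * 100
= 72.8 / 172.8 * 100
= 42.13%

42.13%


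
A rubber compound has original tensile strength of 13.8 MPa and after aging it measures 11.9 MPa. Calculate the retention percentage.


Retention = aged / original * 100
= 11.9 / 13.8 * 100
= 86.2%

86.2%


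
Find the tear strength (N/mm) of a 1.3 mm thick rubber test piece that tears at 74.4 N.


Tear strength = force / thickness
= 74.4 / 1.3
= 57.23 N/mm

57.23 N/mm


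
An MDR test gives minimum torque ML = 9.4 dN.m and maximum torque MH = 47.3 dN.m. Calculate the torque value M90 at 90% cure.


M90 = ML + 0.9 * (MH - ML)
M90 = 9.4 + 0.9 * (47.3 - 9.4)
M90 = 9.4 + 0.9 * 37.9
M90 = 43.51 dN.m

43.51 dN.m


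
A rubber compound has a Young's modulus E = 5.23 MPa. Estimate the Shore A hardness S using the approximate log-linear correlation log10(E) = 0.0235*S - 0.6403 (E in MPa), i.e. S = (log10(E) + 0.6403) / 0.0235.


log10(E) = 0.0235*S - 0.6403  =>  S = (log10(E) + 0.6403) / 0.0235
log10(5.23) = 0.718502
S = (0.718502 + 0.6403) / 0.0235 = 1.358802 / 0.0235
S = 57.8

Shore A = 57.8


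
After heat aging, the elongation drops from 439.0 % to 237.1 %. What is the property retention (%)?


Retention = aged / original * 100
= 237.1 / 439.0 * 100
= 54.0%

54.0%


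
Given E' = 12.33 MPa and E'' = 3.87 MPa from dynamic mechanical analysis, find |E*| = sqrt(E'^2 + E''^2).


|E*| = sqrt(E'^2 + E''^2)
= sqrt(12.33^2 + 3.87^2)
= sqrt(152.0289 + 14.9769)
= 12.923 MPa

12.923 MPa


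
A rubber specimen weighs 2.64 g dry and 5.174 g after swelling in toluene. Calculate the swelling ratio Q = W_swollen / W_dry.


Q = W_swollen / W_dry
Q = 5.174 / 2.64
Q = 1.96

Q = 1.96


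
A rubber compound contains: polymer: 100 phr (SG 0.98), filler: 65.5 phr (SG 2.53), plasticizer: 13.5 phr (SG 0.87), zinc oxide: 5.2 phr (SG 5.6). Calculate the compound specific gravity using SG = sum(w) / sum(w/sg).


Sum of weights = 184.2
Volume contributions:
  polymer: 100/0.98 = 102.0408
  filler: 65.5/2.53 = 25.8893
  plasticizer: 13.5/0.87 = 15.5172
  zinc oxide: 5.2/5.6 = 0.9286
Sum of volumes = 144.3760
SG = 184.2 / 144.3760 = 1.276

SG = 1.276


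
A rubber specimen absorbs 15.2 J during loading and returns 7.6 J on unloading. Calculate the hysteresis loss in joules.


Hysteresis loss = loading - unloading
= 15.2 - 7.6
= 7.6 J

7.6 J


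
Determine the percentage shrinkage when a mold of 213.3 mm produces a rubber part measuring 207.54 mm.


Shrinkage = (mold - part) / mold * 100
= (213.3 - 207.54) / 213.3 * 100
= 5.76 / 213.3 * 100
= 2.7%

2.7%


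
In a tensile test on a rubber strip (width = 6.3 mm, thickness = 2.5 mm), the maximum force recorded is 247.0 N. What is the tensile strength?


Area = width * thickness = 6.3 * 2.5 = 15.75 mm^2
TS = force / area = 247.0 / 15.75 = 15.68 MPa

15.68 MPa


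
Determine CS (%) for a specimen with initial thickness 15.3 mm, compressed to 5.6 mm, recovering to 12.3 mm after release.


CS = (t0 - recovered) / (t0 - ts) * 100
= (15.3 - 12.3) / (15.3 - 5.6) * 100
= 3.0 / 9.7 * 100
= 30.9%

30.9%


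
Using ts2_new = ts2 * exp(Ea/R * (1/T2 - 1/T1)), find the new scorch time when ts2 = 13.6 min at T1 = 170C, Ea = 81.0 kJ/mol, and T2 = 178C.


Convert temperatures: T1 = 170 + 273.15 = 443.15 K, T2 = 178 + 273.15 = 451.15 K
ts2_new = 13.6 * exp(81000 / 8.314 * (1/451.15 - 1/443.15))
1/T2 - 1/T1 = -4.0015e-05
ts2_new = 9.21 min

9.21 min


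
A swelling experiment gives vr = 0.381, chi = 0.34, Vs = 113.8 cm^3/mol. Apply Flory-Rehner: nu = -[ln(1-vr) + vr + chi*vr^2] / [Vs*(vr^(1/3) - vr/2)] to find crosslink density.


ln(1 - vr) = ln(1 - 0.381) = -0.4797
Numerator = -((-0.4797) + 0.381 + 0.34 * 0.381^2) = 0.0493
Denominator = 113.8 * (0.381^(1/3) - 0.381/2) = 60.8205
nu = 0.0493 / 60.8205 = 8.1050e-04 mol/cm^3

8.1050e-04 mol/cm^3


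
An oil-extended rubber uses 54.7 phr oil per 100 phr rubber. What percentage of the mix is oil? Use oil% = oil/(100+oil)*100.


Oil % = oil / (100 + oil) * 100
= 54.7 / (100 + 54.7) * 100
= 54.7 / 154.7 * 100
= 35.36%

35.36%


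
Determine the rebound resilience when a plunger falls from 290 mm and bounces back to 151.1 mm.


Resilience = h_rebound / h_drop * 100
= 151.1 / 290 * 100
= 52.1%

52.1%


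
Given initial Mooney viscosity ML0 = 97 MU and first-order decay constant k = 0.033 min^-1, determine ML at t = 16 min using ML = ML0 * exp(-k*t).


ML = ML0 * exp(-k * t)
ML = 97 * exp(-0.033 * 16)
ML = 97 * 0.5898
ML = 57.21 MU

57.21 MU


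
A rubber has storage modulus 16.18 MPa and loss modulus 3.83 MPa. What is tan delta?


tan delta = E'' / E'
= 3.83 / 16.18
= 0.2367

tan delta = 0.2367


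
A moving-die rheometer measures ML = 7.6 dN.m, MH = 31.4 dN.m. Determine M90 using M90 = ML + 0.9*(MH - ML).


M90 = ML + 0.9 * (MH - ML)
M90 = 7.6 + 0.9 * (31.4 - 7.6)
M90 = 7.6 + 0.9 * 23.8
M90 = 29.02 dN.m

29.02 dN.m


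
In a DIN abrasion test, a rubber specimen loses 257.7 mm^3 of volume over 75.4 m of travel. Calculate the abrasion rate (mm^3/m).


Rate = volume_loss / distance
= 257.7 / 75.4
= 3.418 mm^3/m

3.418 mm^3/m


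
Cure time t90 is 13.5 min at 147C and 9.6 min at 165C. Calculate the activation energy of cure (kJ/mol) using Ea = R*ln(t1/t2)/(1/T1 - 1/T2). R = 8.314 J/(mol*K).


T1 = 420.15 K, T2 = 438.15 K
1/T1 - 1/T2 = 9.7779e-05
ln(t1/t2) = ln(13.5/9.6) = 0.3409
Ea = 8.314 * 0.3409 / 9.7779e-05 = 28988.4884 J/mol
Ea = 28.99 kJ/mol

28.99 kJ/mol


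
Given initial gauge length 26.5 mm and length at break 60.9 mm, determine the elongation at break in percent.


Elongation = (Lf - L0) / L0 * 100
= (60.9 - 26.5) / 26.5 * 100
= 34.4 / 26.5 * 100
= 129.8%

129.8%


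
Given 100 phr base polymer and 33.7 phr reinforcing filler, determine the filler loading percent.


Filler % = filler / (rubber + filler) * 100
= 33.7 / (100 + 33.7) * 100
= 33.7 / 133.7 * 100
= 25.21%

25.21%


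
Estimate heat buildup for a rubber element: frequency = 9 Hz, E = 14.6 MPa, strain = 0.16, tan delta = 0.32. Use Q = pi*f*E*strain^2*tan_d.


Q = pi * f * E * strain^2 * tan_d
= pi * 9 * 14.6 * 0.16^2 * 0.32
= pi * 9 * 14.6 * 0.0256 * 0.32
= 3.3817

Q = 3.3817


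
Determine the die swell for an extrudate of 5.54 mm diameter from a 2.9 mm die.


Die swell ratio = D_extrudate / D_die
= 5.54 / 2.9
= 1.91

Die swell = 1.91


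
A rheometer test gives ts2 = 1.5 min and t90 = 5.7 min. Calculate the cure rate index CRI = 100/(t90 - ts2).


CRI = 100 / (t90 - ts2)
= 100 / (5.7 - 1.5)
= 100 / 4.2
= 23.81 min^-1

23.81 min^-1


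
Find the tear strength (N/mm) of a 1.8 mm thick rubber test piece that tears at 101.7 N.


Tear strength = force / thickness
= 101.7 / 1.8
= 56.5 N/mm

56.5 N/mm


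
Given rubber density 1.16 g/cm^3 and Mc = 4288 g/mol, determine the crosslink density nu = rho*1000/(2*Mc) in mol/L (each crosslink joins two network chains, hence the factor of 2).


nu = rho * 1000 / (2 * Mc)
nu = 1.16 * 1000 / (2 * 4288)
nu = 1160.0 / 8576
nu = 0.1353 mol/L

0.1353 mol/L


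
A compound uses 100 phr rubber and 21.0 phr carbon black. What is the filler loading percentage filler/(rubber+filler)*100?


Filler % = filler / (rubber + filler) * 100
= 21.0 / (100 + 21.0) * 100
= 21.0 / 121.0 * 100
= 17.36%

17.36%


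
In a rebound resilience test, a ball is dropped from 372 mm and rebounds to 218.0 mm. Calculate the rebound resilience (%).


Resilience = h_rebound / h_drop * 100
= 218.0 / 372 * 100
= 58.6%

58.6%


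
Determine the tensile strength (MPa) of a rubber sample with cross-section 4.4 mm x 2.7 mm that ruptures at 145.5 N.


Area = width * thickness = 4.4 * 2.7 = 11.88 mm^2
TS = force / area = 145.5 / 11.88 = 12.25 MPa

12.25 MPa


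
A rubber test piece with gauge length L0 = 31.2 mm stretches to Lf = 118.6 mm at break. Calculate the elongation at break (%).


Elongation = (Lf - L0) / L0 * 100
= (118.6 - 31.2) / 31.2 * 100
= 87.4 / 31.2 * 100
= 280.1%

280.1%


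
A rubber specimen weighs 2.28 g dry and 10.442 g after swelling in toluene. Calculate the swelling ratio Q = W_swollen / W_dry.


Q = W_swollen / W_dry
Q = 10.442 / 2.28
Q = 4.58

Q = 4.58


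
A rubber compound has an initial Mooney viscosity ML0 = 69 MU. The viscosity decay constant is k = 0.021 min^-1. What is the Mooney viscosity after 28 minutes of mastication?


ML = ML0 * exp(-k * t)
ML = 69 * exp(-0.021 * 28)
ML = 69 * 0.5554
ML = 38.33 MU

38.33 MU


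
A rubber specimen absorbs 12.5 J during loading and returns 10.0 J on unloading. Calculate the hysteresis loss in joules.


Hysteresis loss = loading - unloading
= 12.5 - 10.0
= 2.5 J

2.5 J


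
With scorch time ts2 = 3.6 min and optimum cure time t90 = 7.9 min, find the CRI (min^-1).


CRI = 100 / (t90 - ts2)
= 100 / (7.9 - 3.6)
= 100 / 4.3
= 23.26 min^-1

23.26 min^-1


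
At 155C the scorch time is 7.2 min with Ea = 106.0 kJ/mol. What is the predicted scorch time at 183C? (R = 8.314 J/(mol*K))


Convert temperatures: T1 = 155 + 273.15 = 428.15 K, T2 = 183 + 273.15 = 456.15 K
ts2_new = 7.2 * exp(106000 / 8.314 * (1/456.15 - 1/428.15))
1/T2 - 1/T1 = -1.4337e-04
ts2_new = 1.16 min

1.16 min


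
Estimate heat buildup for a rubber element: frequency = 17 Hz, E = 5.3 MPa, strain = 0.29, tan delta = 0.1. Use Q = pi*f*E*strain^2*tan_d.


Q = pi * f * E * strain^2 * tan_d
= pi * 17 * 5.3 * 0.29^2 * 0.1
= pi * 17 * 5.3 * 0.0841 * 0.1
= 2.3805

Q = 2.3805


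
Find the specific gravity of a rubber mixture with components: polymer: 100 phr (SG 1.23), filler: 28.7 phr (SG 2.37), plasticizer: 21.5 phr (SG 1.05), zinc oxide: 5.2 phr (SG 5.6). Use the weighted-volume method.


Sum of weights = 155.4
Volume contributions:
  polymer: 100/1.23 = 81.3008
  filler: 28.7/2.37 = 12.1097
  plasticizer: 21.5/1.05 = 20.4762
  zinc oxide: 5.2/5.6 = 0.9286
Sum of volumes = 114.8153
SG = 155.4 / 114.8153 = 1.353

SG = 1.353


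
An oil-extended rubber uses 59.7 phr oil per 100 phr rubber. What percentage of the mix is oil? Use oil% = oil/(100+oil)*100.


Oil % = oil / (100 + oil) * 100
= 59.7 / (100 + 59.7) * 100
= 59.7 / 159.7 * 100
= 37.38%

37.38%


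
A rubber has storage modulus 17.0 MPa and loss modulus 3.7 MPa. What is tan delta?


tan delta = E'' / E'
= 3.7 / 17.0
= 0.2176

tan delta = 0.2176


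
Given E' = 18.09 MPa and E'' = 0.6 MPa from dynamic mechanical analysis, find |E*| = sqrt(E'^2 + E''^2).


|E*| = sqrt(E'^2 + E''^2)
= sqrt(18.09^2 + 0.6^2)
= sqrt(327.2481 + 0.3600)
= 18.1 MPa

18.1 MPa


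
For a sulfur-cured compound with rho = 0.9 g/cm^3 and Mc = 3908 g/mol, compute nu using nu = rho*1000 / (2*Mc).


nu = rho * 1000 / (2 * Mc)
nu = 0.9 * 1000 / (2 * 3908)
nu = 900.0 / 7816
nu = 0.1151 mol/L

0.1151 mol/L


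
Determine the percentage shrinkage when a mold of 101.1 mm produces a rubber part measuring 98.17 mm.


Shrinkage = (mold - part) / mold * 100
= (101.1 - 98.17) / 101.1 * 100
= 2.93 / 101.1 * 100
= 2.9%

2.9%


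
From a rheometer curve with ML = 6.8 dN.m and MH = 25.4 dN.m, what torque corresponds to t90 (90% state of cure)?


M90 = ML + 0.9 * (MH - ML)
M90 = 6.8 + 0.9 * (25.4 - 6.8)
M90 = 6.8 + 0.9 * 18.6
M90 = 23.54 dN.m

23.54 dN.m


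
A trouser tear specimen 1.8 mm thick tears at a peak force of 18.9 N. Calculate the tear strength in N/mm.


Tear strength = force / thickness
= 18.9 / 1.8
= 10.5 N/mm

10.5 N/mm


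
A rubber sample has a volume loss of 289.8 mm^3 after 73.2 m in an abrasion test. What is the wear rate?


Rate = volume_loss / distance
= 289.8 / 73.2
= 3.959 mm^3/m

3.959 mm^3/m


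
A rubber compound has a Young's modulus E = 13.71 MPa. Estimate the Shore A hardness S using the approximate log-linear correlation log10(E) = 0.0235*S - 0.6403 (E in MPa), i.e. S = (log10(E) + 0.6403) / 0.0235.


log10(E) = 0.0235*S - 0.6403  =>  S = (log10(E) + 0.6403) / 0.0235
log10(13.71) = 1.137037
S = (1.137037 + 0.6403) / 0.0235 = 1.777337 / 0.0235
S = 75.6

Shore A = 75.6


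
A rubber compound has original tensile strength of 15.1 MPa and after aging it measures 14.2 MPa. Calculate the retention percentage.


Retention = aged / original * 100
= 14.2 / 15.1 * 100
= 94.0%

94.0%


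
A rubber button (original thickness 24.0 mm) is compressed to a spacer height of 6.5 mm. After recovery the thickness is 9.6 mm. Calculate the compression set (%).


CS = (t0 - recovered) / (t0 - ts) * 100
= (24.0 - 9.6) / (24.0 - 6.5) * 100
= 14.4 / 17.5 * 100
= 82.3%

82.3%


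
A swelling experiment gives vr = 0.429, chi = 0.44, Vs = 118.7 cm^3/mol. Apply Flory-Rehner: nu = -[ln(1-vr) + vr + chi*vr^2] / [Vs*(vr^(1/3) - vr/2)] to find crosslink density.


ln(1 - vr) = ln(1 - 0.429) = -0.5604
Numerator = -((-0.5604) + 0.429 + 0.44 * 0.429^2) = 0.0504
Denominator = 118.7 * (0.429^(1/3) - 0.429/2) = 64.0622
nu = 0.0504 / 64.0622 = 7.8655e-04 mol/cm^3

7.8655e-04 mol/cm^3


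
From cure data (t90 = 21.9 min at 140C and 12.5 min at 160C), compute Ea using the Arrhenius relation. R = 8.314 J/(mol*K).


T1 = 413.15 K, T2 = 433.15 K
1/T1 - 1/T2 = 1.1176e-04
ln(t1/t2) = ln(21.9/12.5) = 0.5608
Ea = 8.314 * 0.5608 / 1.1176e-04 = 41715.8957 J/mol
Ea = 41.72 kJ/mol

41.72 kJ/mol


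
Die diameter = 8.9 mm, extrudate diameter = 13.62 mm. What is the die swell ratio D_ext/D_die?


Die swell ratio = D_extrudate / D_die
= 13.62 / 8.9
= 1.53

Die swell = 1.53


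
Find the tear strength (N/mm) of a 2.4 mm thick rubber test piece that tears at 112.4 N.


Tear strength = force / thickness
= 112.4 / 2.4
= 46.83 N/mm

46.83 N/mm


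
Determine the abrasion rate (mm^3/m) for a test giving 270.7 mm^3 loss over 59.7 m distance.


Rate = volume_loss / distance
= 270.7 / 59.7
= 4.534 mm^3/m

4.534 mm^3/m


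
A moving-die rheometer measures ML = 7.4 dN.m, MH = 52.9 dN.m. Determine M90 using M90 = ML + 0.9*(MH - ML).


M90 = ML + 0.9 * (MH - ML)
M90 = 7.4 + 0.9 * (52.9 - 7.4)
M90 = 7.4 + 0.9 * 45.5
M90 = 48.35 dN.m

48.35 dN.m


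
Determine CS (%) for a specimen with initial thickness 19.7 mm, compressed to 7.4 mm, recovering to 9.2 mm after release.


CS = (t0 - recovered) / (t0 - ts) * 100
= (19.7 - 9.2) / (19.7 - 7.4) * 100
= 10.5 / 12.3 * 100
= 85.4%

85.4%


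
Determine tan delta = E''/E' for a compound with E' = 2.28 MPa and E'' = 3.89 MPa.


tan delta = E'' / E'
= 3.89 / 2.28
= 1.7061

tan delta = 1.7061


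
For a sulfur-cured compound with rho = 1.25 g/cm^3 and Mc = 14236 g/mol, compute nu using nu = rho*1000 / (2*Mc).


nu = rho * 1000 / (2 * Mc)
nu = 1.25 * 1000 / (2 * 14236)
nu = 1250.0 / 28472
nu = 0.0439 mol/L

0.0439 mol/L


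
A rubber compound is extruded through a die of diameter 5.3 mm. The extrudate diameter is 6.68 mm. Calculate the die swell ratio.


Die swell ratio = D_extrudate / D_die
= 6.68 / 5.3
= 1.26

Die swell = 1.26


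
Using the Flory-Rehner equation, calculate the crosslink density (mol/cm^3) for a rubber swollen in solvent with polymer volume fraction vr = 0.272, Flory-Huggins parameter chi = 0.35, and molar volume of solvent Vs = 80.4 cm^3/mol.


ln(1 - vr) = ln(1 - 0.272) = -0.3175
Numerator = -((-0.3175) + 0.272 + 0.35 * 0.272^2) = 0.0196
Denominator = 80.4 * (0.272^(1/3) - 0.272/2) = 41.1586
nu = 0.0196 / 41.1586 = 4.7523e-04 mol/cm^3

4.7523e-04 mol/cm^3


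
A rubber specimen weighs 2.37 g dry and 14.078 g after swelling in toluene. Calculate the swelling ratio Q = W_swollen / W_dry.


Q = W_swollen / W_dry
Q = 14.078 / 2.37
Q = 5.94

Q = 5.94


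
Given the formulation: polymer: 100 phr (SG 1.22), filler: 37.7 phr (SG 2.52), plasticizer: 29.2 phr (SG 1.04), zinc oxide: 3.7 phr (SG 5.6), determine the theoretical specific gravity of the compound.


Sum of weights = 170.6
Volume contributions:
  polymer: 100/1.22 = 81.9672
  filler: 37.7/2.52 = 14.9603
  plasticizer: 29.2/1.04 = 28.0769
  zinc oxide: 3.7/5.6 = 0.6607
Sum of volumes = 125.6652
SG = 170.6 / 125.6652 = 1.358

SG = 1.358


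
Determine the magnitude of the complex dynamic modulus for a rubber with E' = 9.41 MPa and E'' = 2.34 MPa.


|E*| = sqrt(E'^2 + E''^2)
= sqrt(9.41^2 + 2.34^2)
= sqrt(88.5481 + 5.4756)
= 9.697 MPa

9.697 MPa


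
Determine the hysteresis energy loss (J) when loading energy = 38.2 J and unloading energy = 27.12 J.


Hysteresis loss = loading - unloading
= 38.2 - 27.12
= 11.08 J

11.08 J


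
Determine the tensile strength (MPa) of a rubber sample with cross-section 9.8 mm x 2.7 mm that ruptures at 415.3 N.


Area = width * thickness = 9.8 * 2.7 = 26.46 mm^2
TS = force / area = 415.3 / 26.46 = 15.7 MPa

15.7 MPa


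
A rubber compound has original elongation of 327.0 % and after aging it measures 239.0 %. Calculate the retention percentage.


Retention = aged / original * 100
= 239.0 / 327.0 * 100
= 73.1%

73.1%


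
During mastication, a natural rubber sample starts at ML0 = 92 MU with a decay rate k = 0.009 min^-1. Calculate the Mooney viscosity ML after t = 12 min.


ML = ML0 * exp(-k * t)
ML = 92 * exp(-0.009 * 12)
ML = 92 * 0.8976
ML = 82.58 MU

82.58 MU


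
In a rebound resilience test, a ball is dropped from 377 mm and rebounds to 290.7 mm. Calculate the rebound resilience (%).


Resilience = h_rebound / h_drop * 100
= 290.7 / 377 * 100
= 77.1%

77.1%


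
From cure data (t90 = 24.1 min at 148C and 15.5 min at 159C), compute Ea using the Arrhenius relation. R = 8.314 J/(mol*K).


T1 = 421.15 K, T2 = 432.15 K
1/T1 - 1/T2 = 6.0440e-05
ln(t1/t2) = ln(24.1/15.5) = 0.4414
Ea = 8.314 * 0.4414 / 6.0440e-05 = 60714.6164 J/mol
Ea = 60.71 kJ/mol

60.71 kJ/mol


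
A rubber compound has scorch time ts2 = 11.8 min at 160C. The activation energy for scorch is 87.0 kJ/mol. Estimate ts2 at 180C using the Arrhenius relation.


Convert temperatures: T1 = 160 + 273.15 = 433.15 K, T2 = 180 + 273.15 = 453.15 K
ts2_new = 11.8 * exp(87000 / 8.314 * (1/453.15 - 1/433.15))
1/T2 - 1/T1 = -1.0189e-04
ts2_new = 4.06 min

4.06 min


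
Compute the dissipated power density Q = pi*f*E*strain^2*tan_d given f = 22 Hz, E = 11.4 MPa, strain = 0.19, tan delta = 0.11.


Q = pi * f * E * strain^2 * tan_d
= pi * 22 * 11.4 * 0.19^2 * 0.11
= pi * 22 * 11.4 * 0.0361 * 0.11
= 3.1288

Q = 3.1288


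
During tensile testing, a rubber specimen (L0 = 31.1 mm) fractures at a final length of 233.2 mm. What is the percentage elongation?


Elongation = (Lf - L0) / L0 * 100
= (233.2 - 31.1) / 31.1 * 100
= 202.1 / 31.1 * 100
= 649.8%

649.8%


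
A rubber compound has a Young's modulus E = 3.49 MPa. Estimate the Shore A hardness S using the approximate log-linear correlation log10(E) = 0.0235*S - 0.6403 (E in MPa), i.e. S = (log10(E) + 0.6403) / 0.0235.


log10(E) = 0.0235*S - 0.6403  =>  S = (log10(E) + 0.6403) / 0.0235
log10(3.49) = 0.542825
S = (0.542825 + 0.6403) / 0.0235 = 1.183125 / 0.0235
S = 50.3

Shore A = 50.3


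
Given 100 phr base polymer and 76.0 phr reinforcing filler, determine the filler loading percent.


Filler % = filler / (rubber + filler) * 100
= 76.0 / (100 + 76.0) * 100
= 76.0 / 176.0 * 100
= 43.18%

43.18%


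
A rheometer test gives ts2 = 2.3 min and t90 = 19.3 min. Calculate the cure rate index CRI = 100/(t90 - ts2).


CRI = 100 / (t90 - ts2)
= 100 / (19.3 - 2.3)
= 100 / 17.0
= 5.88 min^-1

5.88 min^-1


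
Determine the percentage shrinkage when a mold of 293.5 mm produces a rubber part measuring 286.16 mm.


Shrinkage = (mold - part) / mold * 100
= (293.5 - 286.16) / 293.5 * 100
= 7.34 / 293.5 * 100
= 2.5%

2.5%
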